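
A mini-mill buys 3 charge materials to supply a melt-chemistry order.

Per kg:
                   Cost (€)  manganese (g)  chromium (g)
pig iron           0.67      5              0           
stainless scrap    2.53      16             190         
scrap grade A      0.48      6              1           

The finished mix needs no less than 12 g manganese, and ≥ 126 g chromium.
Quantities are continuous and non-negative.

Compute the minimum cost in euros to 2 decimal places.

Let x1 = kg of pig iron, x2 = kg of stainless scrap, x3 = kg of scrap grade A.
Minimise 0.67x1 + 2.53x2 + 0.48x3 s.t.:
  5x1 + 16x2 + 6x3 ≥ 12   (manganese)
  190x2 + 1x3 ≥ 126   (chromium)
  x1, x2, x3 ≥ 0.
The cheapest feasible vertex uses only stainless scrap, scrap grade A; pig iron is not used. The manganese and chromium requirements are met with equality.
Optimal quantities: stainless scrap = 0.6619 kg, scrap grade A = 0.2349 kg.
Hence cost = 2.53·0.6619 + 0.48·0.2349 = €1.7874.

€1.79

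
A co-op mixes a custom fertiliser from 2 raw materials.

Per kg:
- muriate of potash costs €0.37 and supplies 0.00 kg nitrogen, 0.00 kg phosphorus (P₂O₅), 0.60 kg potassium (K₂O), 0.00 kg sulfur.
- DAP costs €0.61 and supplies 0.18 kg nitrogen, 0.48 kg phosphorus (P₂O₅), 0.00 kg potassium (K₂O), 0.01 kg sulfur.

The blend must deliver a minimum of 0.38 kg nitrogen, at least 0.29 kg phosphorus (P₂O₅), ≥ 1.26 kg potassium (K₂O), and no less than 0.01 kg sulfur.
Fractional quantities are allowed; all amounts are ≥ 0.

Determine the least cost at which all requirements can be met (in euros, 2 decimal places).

Let x1 = kg of muriate of potash, x2 = kg of DAP.
Minimize 0.37x1 + 0.61x2 s.t.:
  0.18x2 ≥ 0.38   (nitrogen)
  0.48x2 ≥ 0.29   (phosphorus (P₂O₅))
  0.6x1 ≥ 1.26   (potassium (K₂O))
  0.01x2 ≥ 0.01   (sulfur)
  x1, x2 ≥ 0.
Both inputs are positive at the optimum. There the nitrogen and potassium (K₂O) constraints are tight.
That vertex is x1 = 2.1, x2 = 2.111.
Cost = 0.37·2.1 + 0.61·2.111 = 2.0647.

€2.06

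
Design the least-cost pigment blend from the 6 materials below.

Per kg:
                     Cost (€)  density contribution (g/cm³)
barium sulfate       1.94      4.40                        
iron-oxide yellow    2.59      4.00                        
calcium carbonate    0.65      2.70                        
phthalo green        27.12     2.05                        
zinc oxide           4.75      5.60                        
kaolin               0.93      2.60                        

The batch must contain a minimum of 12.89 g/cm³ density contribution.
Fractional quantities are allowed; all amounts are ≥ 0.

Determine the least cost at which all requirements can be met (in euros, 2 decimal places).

Let x1 = kg of barium sulfate, x2 = kg of iron-oxide yellow, x3 = kg of calcium carbonate, x4 = kg of phthalo green, x5 = kg of zinc oxide, x6 = kg of kaolin.
Minimize 1.94x1 + 2.59x2 + 0.65x3 + 27.12x4 + 4.75x5 + 0.93x6 with:
  4.4x1 + 4x2 + 2.7x3 + 2.05x4 + 5.6x5 + 2.6x6 ≥ 12.89   (density contribution)
  x1, x2, x3, x4, x5, x6 ≥ 0.
At the optimum only calcium carbonate is positive (barium sulfate, iron-oxide yellow, phthalo green, zinc oxide, kaolin = 0). Binding constraint: density contribution.
That vertex is x3 = 4.774.
Hence cost = 0.65·4.774 = €3.1031.

€3.10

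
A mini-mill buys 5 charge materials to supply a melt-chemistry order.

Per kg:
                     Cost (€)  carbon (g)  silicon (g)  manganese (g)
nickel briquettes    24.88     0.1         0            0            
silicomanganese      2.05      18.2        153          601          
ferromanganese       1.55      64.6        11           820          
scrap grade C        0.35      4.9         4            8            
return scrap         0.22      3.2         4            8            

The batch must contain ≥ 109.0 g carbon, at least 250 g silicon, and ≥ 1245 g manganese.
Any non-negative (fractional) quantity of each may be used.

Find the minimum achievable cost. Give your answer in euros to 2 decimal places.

€5.11

Set it up as a linear program. Let x1 = kg of nickel briquettes, x2 = kg of silicomanganese, x3 = kg of ferromanganese, x4 = kg of scrap grade C, x5 = kg of return scrap.
Minimise 24.88x1 + 2.05x2 + 1.55x3 + 0.35x4 + 0.22x5 s.t.:
  0.1x1 + 18.2x2 + 64.6x3 + 4.9x4 + 3.2x5 ≥ 109   (carbon)
  153x2 + 11x3 + 4x4 + 4x5 ≥ 250   (silicon)
  601x2 + 820x3 + 8x4 + 8x5 ≥ 1245   (manganese)
  x1, x2, x3, x4, x5 ≥ 0.
At the optimum only silicomanganese, ferromanganese are positive (nickel briquettes, scrap grade C, return scrap = 0). Binding constraints: carbon and silicon.
Optimal quantities: silicomanganese = 1.544 kg, ferromanganese = 1.252 kg.
Objective = 2.05·1.544 + 1.55·1.252 = 5.1058.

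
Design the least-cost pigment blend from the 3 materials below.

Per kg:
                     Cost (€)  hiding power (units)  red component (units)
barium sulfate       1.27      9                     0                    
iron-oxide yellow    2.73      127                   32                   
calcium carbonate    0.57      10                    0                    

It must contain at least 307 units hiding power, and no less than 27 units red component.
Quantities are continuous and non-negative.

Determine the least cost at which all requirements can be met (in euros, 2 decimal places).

€6.60

Let x1 = kg of barium sulfate, x2 = kg of iron-oxide yellow, x3 = kg of calcium carbonate.
Minimise 1.27x1 + 2.73x2 + 0.57x3 subject to:
  9x1 + 127x2 + 10x3 ≥ 307   (hiding power)
  32x2 ≥ 27   (red component)
  x1, x2, x3 ≥ 0.
The cheapest feasible vertex uses only iron-oxide yellow; barium sulfate, calcium carbonate are not used. Binding constraint: hiding power.
That vertex is x2 = 2.417.
Total cost: 2.73·2.417 = 6.5984.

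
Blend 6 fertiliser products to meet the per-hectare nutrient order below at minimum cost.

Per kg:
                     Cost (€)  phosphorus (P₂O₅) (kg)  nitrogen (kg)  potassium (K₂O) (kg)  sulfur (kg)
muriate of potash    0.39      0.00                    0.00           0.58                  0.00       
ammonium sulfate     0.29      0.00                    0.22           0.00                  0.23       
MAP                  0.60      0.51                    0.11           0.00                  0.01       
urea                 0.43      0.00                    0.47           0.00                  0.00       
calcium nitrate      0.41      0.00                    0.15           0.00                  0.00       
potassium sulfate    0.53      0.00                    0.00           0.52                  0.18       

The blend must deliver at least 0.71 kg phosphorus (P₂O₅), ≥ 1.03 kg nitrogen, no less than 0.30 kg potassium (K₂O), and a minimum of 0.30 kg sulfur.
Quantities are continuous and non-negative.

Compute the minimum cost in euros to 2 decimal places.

Let x1 = kg of muriate of potash, x2 = kg of ammonium sulfate, x3 = kg of MAP, x4 = kg of urea, x5 = kg of calcium nitrate, x6 = kg of potassium sulfate.
Minimise 0.39x1 + 0.29x2 + 0.6x3 + 0.43x4 + 0.41x5 + 0.53x6 subject to:
  0.51x3 ≥ 0.71   (phosphorus (P₂O₅))
  0.22x2 + 0.11x3 + 0.47x4 + 0.15x5 ≥ 1.03   (nitrogen)
  0.58x1 + 0.52x6 ≥ 0.3   (potassium (K₂O))
  0.23x2 + 0.01x3 + 0.18x6 ≥ 0.3   (sulfur)
  x1, x2, x3, x4, x5, x6 ≥ 0.
The minimum-cost mix takes nothing from calcium nitrate, potassium sulfate — only muriate of potash, ammonium sulfate, MAP, urea. The phosphorus (P₂O₅), nitrogen, potassium (K₂O), sulfur requirements are met with equality.
So muriate of potash = 0.5172 kg, ammonium sulfate = 1.244 kg, MAP = 1.392 kg, urea = 1.283 kg.
Total cost: 0.39·0.5172 + 0.29·1.244 + 0.6·1.392 + 0.43·1.283 = 1.9494.

€1.95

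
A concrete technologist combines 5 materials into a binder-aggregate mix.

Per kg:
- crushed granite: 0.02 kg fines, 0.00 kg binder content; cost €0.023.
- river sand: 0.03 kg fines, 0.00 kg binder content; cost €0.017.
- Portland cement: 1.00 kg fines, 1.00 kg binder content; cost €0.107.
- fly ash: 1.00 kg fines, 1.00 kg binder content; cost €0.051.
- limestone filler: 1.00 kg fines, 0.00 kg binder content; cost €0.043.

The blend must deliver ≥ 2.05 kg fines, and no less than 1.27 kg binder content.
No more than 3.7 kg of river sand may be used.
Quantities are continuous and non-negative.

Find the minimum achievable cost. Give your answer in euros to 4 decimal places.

€0.0983

Let x1 = kg of crushed granite, x2 = kg of river sand, x3 = kg of Portland cement, x4 = kg of fly ash, x5 = kg of limestone filler.
min 0.023x1 + 0.017x2 + 0.107x3 + 0.051x4 + 0.043x5 subject to:
  0.02x1 + 0.03x2 + 1x3 + 1x4 + 1x5 ≥ 2.05   (fines)
  1x3 + 1x4 ≥ 1.27   (binder content)
  x2 ≤ 3.7
  x1, x2, x3, x4, x5 ≥ 0.
The minimum-cost mix takes nothing from crushed granite, river sand, Portland cement — only fly ash, limestone filler. The fines and binder content requirements are met with equality.
Optimal quantities: fly ash = 1.27 kg, limestone filler = 0.78 kg.
Objective = 0.051·1.27 + 0.043·0.78 = 0.098310.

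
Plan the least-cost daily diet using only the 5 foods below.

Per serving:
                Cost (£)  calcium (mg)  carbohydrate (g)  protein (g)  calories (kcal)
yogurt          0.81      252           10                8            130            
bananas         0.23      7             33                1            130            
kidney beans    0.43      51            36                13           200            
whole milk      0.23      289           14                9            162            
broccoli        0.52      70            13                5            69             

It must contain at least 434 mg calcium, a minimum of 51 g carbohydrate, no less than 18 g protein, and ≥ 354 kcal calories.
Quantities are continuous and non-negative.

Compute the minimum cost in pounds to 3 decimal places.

Set it up as a linear program. Let x1 = servings of yogurt, x2 = servings of bananas, x3 = servings of kidney beans, x4 = servings of whole milk, x5 = servings of broccoli.
min 0.81x1 + 0.23x2 + 0.43x3 + 0.23x4 + 0.52x5 with:
  252x1 + 7x2 + 51x3 + 289x4 + 70x5 ≥ 434   (calcium)
  10x1 + 33x2 + 36x3 + 14x4 + 13x5 ≥ 51   (carbohydrate)
  8x1 + 1x2 + 13x3 + 9x4 + 5x5 ≥ 18   (protein)
  130x1 + 130x2 + 200x3 + 162x4 + 69x5 ≥ 354   (calories)
  x1, x2, x3, x4, x5 ≥ 0.
The minimum-cost mix takes nothing from yogurt, broccoli — only bananas, kidney beans, whole milk. There the calcium, carbohydrate, protein constraints are tight.
Solving gives x2 = 0.5533, x3 = 0.3551, x4 = 1.426.
Cost = 0.23·0.5533 + 0.43·0.3551 + 0.23·1.426 = 0.60793.

£0.608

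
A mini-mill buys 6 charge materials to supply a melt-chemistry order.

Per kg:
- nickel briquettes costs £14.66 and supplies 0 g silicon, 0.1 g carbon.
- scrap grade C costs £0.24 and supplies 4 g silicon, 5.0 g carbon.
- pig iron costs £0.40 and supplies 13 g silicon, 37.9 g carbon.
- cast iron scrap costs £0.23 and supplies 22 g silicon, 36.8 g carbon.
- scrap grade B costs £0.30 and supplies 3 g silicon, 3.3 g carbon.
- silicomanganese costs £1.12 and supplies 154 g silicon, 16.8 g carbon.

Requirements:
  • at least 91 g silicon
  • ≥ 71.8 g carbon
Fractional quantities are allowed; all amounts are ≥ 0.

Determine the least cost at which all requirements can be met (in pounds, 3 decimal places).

£0.788

Let x1 = kg of nickel briquettes, x2 = kg of scrap grade C, x3 = kg of pig iron, x4 = kg of cast iron scrap, x5 = kg of scrap grade B, x6 = kg of silicomanganese.
Minimize 14.66x1 + 0.24x2 + 0.4x3 + 0.23x4 + 0.3x5 + 1.12x6 s.t.:
  4x2 + 13x3 + 22x4 + 3x5 + 154x6 ≥ 91   (silicon)
  0.1x1 + 5x2 + 37.9x3 + 36.8x4 + 3.3x5 + 16.8x6 ≥ 71.8   (carbon)
  x1, x2, x3, x4, x5, x6 ≥ 0.
The minimum-cost mix takes nothing from nickel briquettes, scrap grade C, pig iron, scrap grade B — only cast iron scrap, silicomanganese. There the silicon and carbon constraints are tight.
Solving gives x4 = 1.799, x6 = 0.334.
Objective = 0.23·1.799 + 1.12·0.334 = 0.78785.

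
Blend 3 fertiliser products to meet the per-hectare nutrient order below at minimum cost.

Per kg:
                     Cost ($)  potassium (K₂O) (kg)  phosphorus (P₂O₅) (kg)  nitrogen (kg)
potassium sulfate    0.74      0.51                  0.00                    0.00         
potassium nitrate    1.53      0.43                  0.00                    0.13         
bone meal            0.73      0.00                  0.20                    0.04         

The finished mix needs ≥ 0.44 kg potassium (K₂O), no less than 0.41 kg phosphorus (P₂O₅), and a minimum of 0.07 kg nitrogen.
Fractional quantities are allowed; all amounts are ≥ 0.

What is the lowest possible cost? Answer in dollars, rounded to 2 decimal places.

This is a linear program. Let x1 = kg of potassium sulfate, x2 = kg of potassium nitrate, x3 = kg of bone meal.
min 0.74x1 + 1.53x2 + 0.73x3 subject to:
  0.51x1 + 0.43x2 ≥ 0.44   (potassium (K₂O))
  0.2x3 ≥ 0.41   (phosphorus (P₂O₅))
  0.13x2 + 0.04x3 ≥ 0.07   (nitrogen)
  x1, x2, x3 ≥ 0.
At the optimum only potassium sulfate, bone meal are positive (potassium nitrate = 0). There the potassium (K₂O) and phosphorus (P₂O₅) constraints are tight.
So potassium sulfate = 0.8627 kg, bone meal = 2.05 kg.
Objective = 0.74·0.8627 + 0.73·2.05 = 2.1349.

$2.13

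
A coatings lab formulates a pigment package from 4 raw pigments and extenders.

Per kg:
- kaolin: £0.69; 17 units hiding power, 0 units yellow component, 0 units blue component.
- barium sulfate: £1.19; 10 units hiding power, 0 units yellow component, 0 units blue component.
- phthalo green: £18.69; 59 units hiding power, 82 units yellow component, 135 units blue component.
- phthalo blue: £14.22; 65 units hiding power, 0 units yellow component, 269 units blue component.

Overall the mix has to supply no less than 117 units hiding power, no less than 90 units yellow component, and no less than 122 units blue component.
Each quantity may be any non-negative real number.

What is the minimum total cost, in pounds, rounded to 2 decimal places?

Let x1 = kg of kaolin, x2 = kg of barium sulfate, x3 = kg of phthalo green, x4 = kg of phthalo blue.
Minimise 0.69x1 + 1.19x2 + 18.69x3 + 14.22x4 s.t.:
  17x1 + 10x2 + 59x3 + 65x4 ≥ 117   (hiding power)
  82x3 ≥ 90   (yellow component)
  135x3 + 269x4 ≥ 122   (blue component)
  x1, x2, x3, x4 ≥ 0.
The cheapest feasible vertex uses only kaolin, phthalo green; barium sulfate, phthalo blue are not used. There the hiding power and yellow component constraints are tight.
That vertex is x1 = 3.0732, x3 = 1.0976.
Objective = 0.69·3.0732 + 18.69·1.0976 = 22.6347.

£22.63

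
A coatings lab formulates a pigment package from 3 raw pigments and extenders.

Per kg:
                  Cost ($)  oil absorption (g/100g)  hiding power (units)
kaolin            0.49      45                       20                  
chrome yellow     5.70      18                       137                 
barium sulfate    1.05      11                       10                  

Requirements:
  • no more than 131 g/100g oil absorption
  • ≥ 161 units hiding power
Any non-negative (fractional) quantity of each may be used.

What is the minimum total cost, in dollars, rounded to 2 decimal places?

This is a linear program. Let x1 = kg of kaolin, x2 = kg of chrome yellow, x3 = kg of barium sulfate.
Minimize 0.49x1 + 5.7x2 + 1.05x3 subject to:
  45x1 + 18x2 + 11x3 ≤ 131   (oil absorption)
  20x1 + 137x2 + 10x3 ≥ 161   (hiding power)
  x1, x2, x3 ≥ 0.
The minimum-cost mix takes nothing from barium sulfate — only kaolin, chrome yellow. Binding constraints: oil absorption and hiding power.
Optimal quantities: kaolin = 2.592 kg, chrome yellow = 0.7967 kg.
Total cost: 0.49·2.592 + 5.7·0.7967 = 5.8113.

$5.81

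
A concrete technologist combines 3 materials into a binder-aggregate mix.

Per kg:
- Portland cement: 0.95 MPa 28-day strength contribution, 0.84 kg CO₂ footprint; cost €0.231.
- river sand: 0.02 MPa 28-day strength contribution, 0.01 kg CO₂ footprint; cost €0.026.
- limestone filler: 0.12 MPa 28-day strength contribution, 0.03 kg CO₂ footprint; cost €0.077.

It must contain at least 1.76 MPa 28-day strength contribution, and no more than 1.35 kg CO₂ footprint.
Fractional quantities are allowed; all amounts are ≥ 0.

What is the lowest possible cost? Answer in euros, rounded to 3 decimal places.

€0.558

Let x1 = kg of Portland cement, x2 = kg of river sand, x3 = kg of limestone filler.
Minimize 0.231x1 + 0.026x2 + 0.077x3 with:
  0.95x1 + 0.02x2 + 0.12x3 ≥ 1.76   (28-day strength contribution)
  0.84x1 + 0.01x2 + 0.03x3 ≤ 1.35   (CO₂ footprint)
  x1, x2, x3 ≥ 0.
The optimal basis is {Portland cement, limestone filler}; river sand drops out. The 28-day strength contribution and CO₂ footprint requirements are met with equality.
That vertex is x1 = 1.5104, x3 = 2.7095.
Objective = 0.231·1.5104 + 0.077·2.7095 = 0.55753.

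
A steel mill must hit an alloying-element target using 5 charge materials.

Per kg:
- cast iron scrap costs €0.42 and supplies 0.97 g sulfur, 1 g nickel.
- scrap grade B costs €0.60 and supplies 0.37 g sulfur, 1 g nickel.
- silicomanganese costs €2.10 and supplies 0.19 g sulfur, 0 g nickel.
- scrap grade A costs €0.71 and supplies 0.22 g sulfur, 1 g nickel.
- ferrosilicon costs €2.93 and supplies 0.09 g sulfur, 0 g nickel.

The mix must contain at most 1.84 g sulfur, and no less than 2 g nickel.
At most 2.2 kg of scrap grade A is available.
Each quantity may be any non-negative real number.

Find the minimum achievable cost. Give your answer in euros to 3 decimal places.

€0.870

Treat it as an LP. Let x1 = kg of cast iron scrap, x2 = kg of scrap grade B, x3 = kg of silicomanganese, x4 = kg of scrap grade A, x5 = kg of ferrosilicon.
Minimize 0.42x1 + 0.6x2 + 2.1x3 + 0.71x4 + 2.93x5 with:
  0.97x1 + 0.37x2 + 0.19x3 + 0.22x4 + 0.09x5 ≤ 1.84   (sulfur)
  1x1 + 1x2 + 1x4 ≥ 2   (nickel)
  x4 ≤ 2.2
  x1, x2, x3, x4, x5 ≥ 0.
At the optimum only cast iron scrap, scrap grade B are positive (silicomanganese, scrap grade A, ferrosilicon = 0). Binding constraints: sulfur and nickel.
Optimal quantities: cast iron scrap = 1.833 kg, scrap grade B = 0.1667 kg.
Cost = 0.42·1.833 + 0.6·0.1667 = 0.86988.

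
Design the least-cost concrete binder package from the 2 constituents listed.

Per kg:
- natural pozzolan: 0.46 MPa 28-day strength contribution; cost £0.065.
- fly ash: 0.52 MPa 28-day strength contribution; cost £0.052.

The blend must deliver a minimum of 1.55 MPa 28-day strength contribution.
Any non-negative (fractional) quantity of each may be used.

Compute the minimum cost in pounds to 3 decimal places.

£0.155

Treat it as an LP. Let x1 = kg of natural pozzolan, x2 = kg of fly ash.
Minimize 0.065x1 + 0.052x2 with:
  0.46x1 + 0.52x2 ≥ 1.55   (28-day strength contribution)
  x1, x2 ≥ 0.
At the optimum only fly ash is positive (natural pozzolan = 0). Binding constraint: 28-day strength contribution.
So fly ash = 2.981 kg.
Total cost: 0.052·2.981 = 0.15501.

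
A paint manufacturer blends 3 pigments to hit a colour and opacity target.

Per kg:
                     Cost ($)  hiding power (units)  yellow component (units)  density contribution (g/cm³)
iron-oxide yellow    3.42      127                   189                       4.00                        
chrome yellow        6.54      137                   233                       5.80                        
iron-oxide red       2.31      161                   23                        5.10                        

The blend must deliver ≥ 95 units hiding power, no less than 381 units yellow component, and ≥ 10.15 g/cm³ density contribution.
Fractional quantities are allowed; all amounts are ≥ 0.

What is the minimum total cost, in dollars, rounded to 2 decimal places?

This is a linear program. Let x1 = kg of iron-oxide yellow, x2 = kg of chrome yellow, x3 = kg of iron-oxide red.
min 3.42x1 + 6.54x2 + 2.31x3 s.t.:
  127x1 + 137x2 + 161x3 ≥ 95   (hiding power)
  189x1 + 233x2 + 23x3 ≥ 381   (yellow component)
  4x1 + 5.8x2 + 5.1x3 ≥ 10.15   (density contribution)
  x1, x2, x3 ≥ 0.
At the optimum only iron-oxide yellow, iron-oxide red are positive (chrome yellow = 0). Binding constraints: yellow component and density contribution.
So iron-oxide yellow = 1.961 kg, iron-oxide red = 0.4523 kg.
Total cost: 3.42·1.961 + 2.31·0.4523 = 7.7514.

$7.75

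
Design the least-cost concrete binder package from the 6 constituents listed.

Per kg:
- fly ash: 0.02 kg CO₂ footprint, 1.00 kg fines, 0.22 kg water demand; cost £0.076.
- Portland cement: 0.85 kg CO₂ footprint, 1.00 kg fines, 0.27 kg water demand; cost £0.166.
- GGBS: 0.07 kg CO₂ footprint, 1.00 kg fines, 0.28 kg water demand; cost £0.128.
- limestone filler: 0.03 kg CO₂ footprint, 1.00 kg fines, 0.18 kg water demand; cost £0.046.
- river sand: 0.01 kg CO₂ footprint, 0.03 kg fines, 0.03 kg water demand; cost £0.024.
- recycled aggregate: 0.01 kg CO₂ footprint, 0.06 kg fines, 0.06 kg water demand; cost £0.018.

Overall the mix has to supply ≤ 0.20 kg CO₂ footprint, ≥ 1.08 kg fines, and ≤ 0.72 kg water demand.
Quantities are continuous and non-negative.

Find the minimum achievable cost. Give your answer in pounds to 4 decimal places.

Treat it as an LP. Let x1 = kg of fly ash, x2 = kg of Portland cement, x3 = kg of GGBS, x4 = kg of limestone filler, x5 = kg of river sand, x6 = kg of recycled aggregate.
min 0.076x1 + 0.166x2 + 0.128x3 + 0.046x4 + 0.024x5 + 0.018x6 s.t.:
  0.02x1 + 0.85x2 + 0.07x3 + 0.03x4 + 0.01x5 + 0.01x6 ≤ 0.2   (CO₂ footprint)
  1x1 + 1x2 + 1x3 + 1x4 + 0.03x5 + 0.06x6 ≥ 1.08   (fines)
  0.22x1 + 0.27x2 + 0.28x3 + 0.18x4 + 0.03x5 + 0.06x6 ≤ 0.72   (water demand)
  x1, x2, x3, x4, x5, x6 ≥ 0.
The cheapest feasible vertex uses only limestone filler; fly ash, Portland cement, GGBS, river sand, recycled aggregate are not used. There the fines constraint is tight.
Optimal quantities: limestone filler = 1.08 kg.
Hence cost = 0.046·1.08 = £0.049680.

£0.0497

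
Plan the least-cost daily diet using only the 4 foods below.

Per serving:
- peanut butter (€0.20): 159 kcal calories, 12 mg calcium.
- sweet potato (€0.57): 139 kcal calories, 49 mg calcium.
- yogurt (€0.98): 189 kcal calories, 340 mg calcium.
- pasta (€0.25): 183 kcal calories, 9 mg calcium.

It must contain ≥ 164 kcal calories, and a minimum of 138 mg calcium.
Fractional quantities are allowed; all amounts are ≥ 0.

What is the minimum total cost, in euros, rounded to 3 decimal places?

Let x1 = servings of peanut butter, x2 = servings of sweet potato, x3 = servings of yogurt, x4 = servings of pasta.
Minimize 0.2x1 + 0.57x2 + 0.98x3 + 0.25x4 s.t.:
  159x1 + 139x2 + 189x3 + 183x4 ≥ 164   (calories)
  12x1 + 49x2 + 340x3 + 9x4 ≥ 138   (calcium)
  x1, x2, x3, x4 ≥ 0.
At the optimum only peanut butter, yogurt are positive (sweet potato, pasta = 0). The calories and calcium requirements are met with equality.
That vertex is x1 = 0.573, x3 = 0.3857.
Objective = 0.2·0.573 + 0.98·0.3857 = 0.49259.

€0.493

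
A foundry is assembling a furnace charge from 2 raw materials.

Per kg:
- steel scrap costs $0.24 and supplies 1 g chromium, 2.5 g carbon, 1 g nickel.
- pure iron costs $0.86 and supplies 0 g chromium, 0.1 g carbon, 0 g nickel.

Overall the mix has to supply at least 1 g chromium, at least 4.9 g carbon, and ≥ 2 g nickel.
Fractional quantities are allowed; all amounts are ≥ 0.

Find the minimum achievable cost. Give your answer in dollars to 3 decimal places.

$0.480

Treat it as an LP. Let x1 = kg of steel scrap, x2 = kg of pure iron.
min 0.24x1 + 0.86x2 s.t.:
  1x1 ≥ 1   (chromium)
  2.5x1 + 0.1x2 ≥ 4.9   (carbon)
  1x1 ≥ 2   (nickel)
  x1, x2 ≥ 0.
At the optimum only steel scrap is positive (pure iron = 0). There the nickel constraint is tight.
Solving gives x1 = 2.
Total cost: 0.24·2 = 0.48000.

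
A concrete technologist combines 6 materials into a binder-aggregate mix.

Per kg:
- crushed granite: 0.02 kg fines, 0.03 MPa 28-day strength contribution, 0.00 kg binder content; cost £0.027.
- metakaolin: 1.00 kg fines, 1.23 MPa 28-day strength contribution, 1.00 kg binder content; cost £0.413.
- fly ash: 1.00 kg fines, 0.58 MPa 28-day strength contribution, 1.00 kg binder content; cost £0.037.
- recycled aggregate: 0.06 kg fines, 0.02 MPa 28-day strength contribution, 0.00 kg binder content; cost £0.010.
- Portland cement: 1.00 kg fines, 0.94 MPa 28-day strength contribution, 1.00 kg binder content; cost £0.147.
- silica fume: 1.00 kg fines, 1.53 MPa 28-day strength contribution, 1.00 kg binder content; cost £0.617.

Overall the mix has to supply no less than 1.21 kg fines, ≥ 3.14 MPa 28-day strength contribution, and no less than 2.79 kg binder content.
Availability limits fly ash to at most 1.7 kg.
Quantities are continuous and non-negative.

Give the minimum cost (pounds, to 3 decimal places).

£0.400

This is a linear program. Let x1 = kg of crushed granite, x2 = kg of metakaolin, x3 = kg of fly ash, x4 = kg of recycled aggregate, x5 = kg of Portland cement, x6 = kg of silica fume.
min 0.027x1 + 0.413x2 + 0.037x3 + 0.01x4 + 0.147x5 + 0.617x6 with:
  0.02x1 + 1x2 + 1x3 + 0.06x4 + 1x5 + 1x6 ≥ 1.21   (fines)
  0.03x1 + 1.23x2 + 0.58x3 + 0.02x4 + 0.94x5 + 1.53x6 ≥ 3.14   (28-day strength contribution)
  1x2 + 1x3 + 1x5 + 1x6 ≥ 2.79   (binder content)
  x3 ≤ 1.7
  x1, x2, x3, x4, x5, x6 ≥ 0.
The optimal basis is {fly ash, Portland cement}; crushed granite, metakaolin, recycled aggregate, silica fume drop out. The 28-day strength contribution and the fly ash cap requirements are met with equality.
Solving gives x3 = 1.7, x5 = 2.291.
Total cost: 0.037·1.7 + 0.147·2.291 = 0.39968.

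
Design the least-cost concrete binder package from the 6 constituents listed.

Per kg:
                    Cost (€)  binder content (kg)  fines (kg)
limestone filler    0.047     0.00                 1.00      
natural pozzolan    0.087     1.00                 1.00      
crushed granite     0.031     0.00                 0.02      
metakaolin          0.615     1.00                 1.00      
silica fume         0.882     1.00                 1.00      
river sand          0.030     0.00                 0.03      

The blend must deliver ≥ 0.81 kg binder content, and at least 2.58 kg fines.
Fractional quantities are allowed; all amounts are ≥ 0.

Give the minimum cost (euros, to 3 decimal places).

€0.154

Let x1 = kg of limestone filler, x2 = kg of natural pozzolan, x3 = kg of crushed granite, x4 = kg of metakaolin, x5 = kg of silica fume, x6 = kg of river sand.
Minimise 0.047x1 + 0.087x2 + 0.031x3 + 0.615x4 + 0.882x5 + 0.03x6 subject to:
  1x2 + 1x4 + 1x5 ≥ 0.81   (binder content)
  1x1 + 1x2 + 0.02x3 + 1x4 + 1x5 + 0.03x6 ≥ 2.58   (fines)
  x1, x2, x3, x4, x5, x6 ≥ 0.
The cheapest feasible vertex uses only limestone filler, natural pozzolan; crushed granite, metakaolin, silica fume, river sand are not used. Binding constraints: binder content and fines.
Solving gives x1 = 1.77, x2 = 0.81.
Total cost: 0.047·1.77 + 0.087·0.81 = 0.15366.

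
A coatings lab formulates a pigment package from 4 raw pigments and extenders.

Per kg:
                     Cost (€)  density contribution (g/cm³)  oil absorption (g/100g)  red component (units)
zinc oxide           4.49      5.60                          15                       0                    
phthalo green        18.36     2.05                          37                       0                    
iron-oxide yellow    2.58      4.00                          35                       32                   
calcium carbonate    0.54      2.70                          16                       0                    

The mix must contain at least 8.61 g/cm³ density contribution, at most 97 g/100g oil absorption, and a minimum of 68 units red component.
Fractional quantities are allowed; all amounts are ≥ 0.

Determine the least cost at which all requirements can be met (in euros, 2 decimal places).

€5.50

Let x1 = kg of zinc oxide, x2 = kg of phthalo green, x3 = kg of iron-oxide yellow, x4 = kg of calcium carbonate.
Minimize 4.49x1 + 18.36x2 + 2.58x3 + 0.54x4 with:
  5.6x1 + 2.05x2 + 4x3 + 2.7x4 ≥ 8.61   (density contribution)
  15x1 + 37x2 + 35x3 + 16x4 ≤ 97   (oil absorption)
  32x3 ≥ 68   (red component)
  x1, x2, x3, x4 ≥ 0.
The optimal basis is {iron-oxide yellow, calcium carbonate}; zinc oxide, phthalo green drop out. Binding constraints: density contribution and red component.
Optimal quantities: iron-oxide yellow = 2.125 kg, calcium carbonate = 0.04074 kg.
Hence cost = 2.58·2.125 + 0.54·0.04074 = €5.5045.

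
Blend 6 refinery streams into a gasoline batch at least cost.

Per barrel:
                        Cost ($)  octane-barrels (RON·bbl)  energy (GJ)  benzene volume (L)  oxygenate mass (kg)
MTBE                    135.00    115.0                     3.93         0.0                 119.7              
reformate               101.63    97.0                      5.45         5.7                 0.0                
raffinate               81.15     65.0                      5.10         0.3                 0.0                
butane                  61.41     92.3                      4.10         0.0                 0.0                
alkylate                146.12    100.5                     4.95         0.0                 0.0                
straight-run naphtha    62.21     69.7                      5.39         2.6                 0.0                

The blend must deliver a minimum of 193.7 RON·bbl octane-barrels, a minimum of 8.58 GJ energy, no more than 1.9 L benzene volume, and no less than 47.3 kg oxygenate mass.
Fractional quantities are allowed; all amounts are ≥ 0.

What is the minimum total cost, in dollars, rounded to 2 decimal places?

Treat it as an LP. Let x1 = barrels of MTBE, x2 = barrels of reformate, x3 = barrels of raffinate, x4 = barrels of butane, x5 = barrels of alkylate, x6 = barrels of straight-run naphtha.
Minimise 135x1 + 101.63x2 + 81.15x3 + 61.41x4 + 146.12x5 + 62.21x6 subject to:
  115x1 + 97x2 + 65x3 + 92.3x4 + 100.5x5 + 69.7x6 ≥ 193.7   (octane-barrels)
  3.93x1 + 5.45x2 + 5.1x3 + 4.1x4 + 4.95x5 + 5.39x6 ≥ 8.58   (energy)
  5.7x2 + 0.3x3 + 2.6x6 ≤ 1.9   (benzene volume)
  119.7x1 ≥ 47.3   (oxygenate mass)
  x1, x2, x3, x4, x5, x6 ≥ 0.
The cheapest feasible vertex uses only MTBE, butane, straight-run naphtha; reformate, raffinate, alkylate are not used. Binding constraints: octane-barrels, energy, oxygenate mass.
So MTBE = 0.39515 barrels, butane = 1.4609 barrels, straight-run naphtha = 0.19242 barrels.
Cost = 135·0.39515 + 61.41·1.4609 + 62.21·0.19242 = 155.0296.

$155.03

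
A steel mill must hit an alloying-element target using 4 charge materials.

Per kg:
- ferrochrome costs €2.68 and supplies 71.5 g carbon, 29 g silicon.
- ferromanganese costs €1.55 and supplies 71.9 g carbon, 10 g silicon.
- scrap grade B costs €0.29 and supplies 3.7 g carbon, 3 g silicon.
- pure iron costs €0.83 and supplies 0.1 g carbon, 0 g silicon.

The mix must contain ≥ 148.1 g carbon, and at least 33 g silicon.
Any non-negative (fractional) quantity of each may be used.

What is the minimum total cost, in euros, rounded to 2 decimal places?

Let x1 = kg of ferrochrome, x2 = kg of ferromanganese, x3 = kg of scrap grade B, x4 = kg of pure iron.
min 2.68x1 + 1.55x2 + 0.29x3 + 0.83x4 with:
  71.5x1 + 71.9x2 + 3.7x3 + 0.1x4 ≥ 148.1   (carbon)
  29x1 + 10x2 + 3x3 ≥ 33   (silicon)
  x1, x2, x3, x4 ≥ 0.
The optimal basis is {ferrochrome, ferromanganese}; scrap grade B, pure iron drop out. The carbon and silicon requirements are met with equality.
Optimal quantities: ferrochrome = 0.6508 kg, ferromanganese = 1.413 kg.
Total cost: 2.68·0.6508 + 1.55·1.413 = 3.9343.

€3.93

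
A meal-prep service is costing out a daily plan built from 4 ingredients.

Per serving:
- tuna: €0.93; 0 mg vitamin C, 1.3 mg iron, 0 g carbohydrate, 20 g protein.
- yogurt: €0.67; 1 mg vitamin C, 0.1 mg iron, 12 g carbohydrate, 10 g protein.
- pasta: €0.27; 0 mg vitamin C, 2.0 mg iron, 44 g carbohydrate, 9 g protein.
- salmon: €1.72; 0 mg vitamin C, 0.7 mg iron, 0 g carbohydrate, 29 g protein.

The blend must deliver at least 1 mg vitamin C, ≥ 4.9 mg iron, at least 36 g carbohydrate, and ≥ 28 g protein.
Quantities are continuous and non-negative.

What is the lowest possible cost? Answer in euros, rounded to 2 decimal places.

€1.32

This is a linear program. Let x1 = servings of tuna, x2 = servings of yogurt, x3 = servings of pasta, x4 = servings of salmon.
Minimise 0.93x1 + 0.67x2 + 0.27x3 + 1.72x4 s.t.:
  1x2 ≥ 1   (vitamin C)
  1.3x1 + 0.1x2 + 2x3 + 0.7x4 ≥ 4.9   (iron)
  12x2 + 44x3 ≥ 36   (carbohydrate)
  20x1 + 10x2 + 9x3 + 29x4 ≥ 28   (protein)
  x1, x2, x3, x4 ≥ 0.
The cheapest feasible vertex uses only yogurt, pasta; tuna, salmon are not used. Binding constraints: vitamin C and iron.
So yogurt = 1 serving, pasta = 2.4 servings.
Total cost: 0.67·1 + 0.27·2.4 = 1.3180.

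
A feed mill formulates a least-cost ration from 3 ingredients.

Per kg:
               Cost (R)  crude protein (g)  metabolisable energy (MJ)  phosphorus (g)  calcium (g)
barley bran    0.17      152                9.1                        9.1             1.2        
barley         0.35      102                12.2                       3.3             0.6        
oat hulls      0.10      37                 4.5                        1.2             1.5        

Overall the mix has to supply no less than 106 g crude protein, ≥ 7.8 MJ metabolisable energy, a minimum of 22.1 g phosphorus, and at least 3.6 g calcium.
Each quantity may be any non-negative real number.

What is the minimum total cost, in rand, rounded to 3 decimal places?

Set it up as a linear program. Let x1 = kg of barley bran, x2 = kg of barley, x3 = kg of oat hulls.
Minimise 0.17x1 + 0.35x2 + 0.1x3 subject to:
  152x1 + 102x2 + 37x3 ≥ 106   (crude protein)
  9.1x1 + 12.2x2 + 4.5x3 ≥ 7.8   (metabolisable energy)
  9.1x1 + 3.3x2 + 1.2x3 ≥ 22.1   (phosphorus)
  1.2x1 + 0.6x2 + 1.5x3 ≥ 3.6   (calcium)
  x1, x2, x3 ≥ 0.
The cheapest feasible vertex uses only barley bran, oat hulls; barley is not used. Binding constraints: phosphorus and calcium.
So barley bran = 2.3612 kg, oat hulls = 0.51106 kg.
Objective = 0.17·2.3612 + 0.1·0.51106 = 0.45251.

R0.453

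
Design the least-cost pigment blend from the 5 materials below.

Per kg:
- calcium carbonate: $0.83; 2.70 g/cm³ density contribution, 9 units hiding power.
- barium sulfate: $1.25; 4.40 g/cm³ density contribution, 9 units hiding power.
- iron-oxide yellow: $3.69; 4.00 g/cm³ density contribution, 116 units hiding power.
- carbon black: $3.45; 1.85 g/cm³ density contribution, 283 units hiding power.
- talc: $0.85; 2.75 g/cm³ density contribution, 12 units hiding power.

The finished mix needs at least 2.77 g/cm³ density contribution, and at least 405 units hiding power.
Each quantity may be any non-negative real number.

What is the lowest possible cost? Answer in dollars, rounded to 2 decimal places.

Let x1 = kg of calcium carbonate, x2 = kg of barium sulfate, x3 = kg of iron-oxide yellow, x4 = kg of carbon black, x5 = kg of talc.
Minimize 0.83x1 + 1.25x2 + 3.69x3 + 3.45x4 + 0.85x5 subject to:
  2.7x1 + 4.4x2 + 4x3 + 1.85x4 + 2.75x5 ≥ 2.77   (density contribution)
  9x1 + 9x2 + 116x3 + 283x4 + 12x5 ≥ 405   (hiding power)
  x1, x2, x3, x4, x5 ≥ 0.
The cheapest feasible vertex uses only barium sulfate, carbon black; calcium carbonate, iron-oxide yellow, talc are not used. Binding constraints: density contribution and hiding power.
Solving gives x2 = 0.02821, x4 = 1.43.
Cost = 1.25·0.02821 + 3.45·1.43 = 4.9688.

$4.97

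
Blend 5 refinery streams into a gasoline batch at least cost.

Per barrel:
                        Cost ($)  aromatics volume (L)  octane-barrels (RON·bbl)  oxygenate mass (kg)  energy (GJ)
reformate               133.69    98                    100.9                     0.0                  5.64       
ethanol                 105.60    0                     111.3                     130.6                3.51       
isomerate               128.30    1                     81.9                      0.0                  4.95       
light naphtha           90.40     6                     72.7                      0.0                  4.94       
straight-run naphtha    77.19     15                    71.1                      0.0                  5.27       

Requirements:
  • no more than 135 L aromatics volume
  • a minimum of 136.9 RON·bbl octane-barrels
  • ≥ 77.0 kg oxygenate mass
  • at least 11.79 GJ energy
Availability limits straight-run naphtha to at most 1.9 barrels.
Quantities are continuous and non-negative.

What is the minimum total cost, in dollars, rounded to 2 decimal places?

$204.64

Set it up as a linear program. Let x1 = barrels of reformate, x2 = barrels of ethanol, x3 = barrels of isomerate, x4 = barrels of light naphtha, x5 = barrels of straight-run naphtha.
Minimize 133.69x1 + 105.6x2 + 128.3x3 + 90.4x4 + 77.19x5 with:
  98x1 + 1x3 + 6x4 + 15x5 ≤ 135   (aromatics volume)
  100.9x1 + 111.3x2 + 81.9x3 + 72.7x4 + 71.1x5 ≥ 136.9   (octane-barrels)
  130.6x2 ≥ 77   (oxygenate mass)
  5.64x1 + 3.51x2 + 4.95x3 + 4.94x4 + 5.27x5 ≥ 11.79   (energy)
  x5 ≤ 1.9
  x1, x2, x3, x4, x5 ≥ 0.
The minimum-cost mix takes nothing from reformate, isomerate, light naphtha — only ethanol, straight-run naphtha. Binding constraints: oxygenate mass and energy.
Solving gives x2 = 0.58959, x5 = 1.8445.
Objective = 105.6·0.58959 + 77.19·1.8445 = 204.6377.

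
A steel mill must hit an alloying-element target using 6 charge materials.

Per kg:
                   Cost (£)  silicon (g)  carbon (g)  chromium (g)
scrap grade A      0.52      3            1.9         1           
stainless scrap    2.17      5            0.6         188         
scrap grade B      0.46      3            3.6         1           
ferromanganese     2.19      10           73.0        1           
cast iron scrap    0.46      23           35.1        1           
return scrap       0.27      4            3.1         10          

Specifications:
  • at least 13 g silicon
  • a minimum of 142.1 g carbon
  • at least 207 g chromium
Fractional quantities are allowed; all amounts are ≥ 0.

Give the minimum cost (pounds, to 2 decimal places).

Let x1 = kg of scrap grade A, x2 = kg of stainless scrap, x3 = kg of scrap grade B, x4 = kg of ferromanganese, x5 = kg of cast iron scrap, x6 = kg of return scrap.
min 0.52x1 + 2.17x2 + 0.46x3 + 2.19x4 + 0.46x5 + 0.27x6 subject to:
  3x1 + 5x2 + 3x3 + 10x4 + 23x5 + 4x6 ≥ 13   (silicon)
  1.9x1 + 0.6x2 + 3.6x3 + 73x4 + 35.1x5 + 3.1x6 ≥ 142.1   (carbon)
  1x1 + 188x2 + 1x3 + 1x4 + 1x5 + 10x6 ≥ 207   (chromium)
  x1, x2, x3, x4, x5, x6 ≥ 0.
The optimal basis is {stainless scrap, cast iron scrap}; scrap grade A, scrap grade B, ferromanganese, return scrap drop out. Binding constraints: carbon and chromium.
That vertex is x2 = 1.08, x5 = 4.03.
Hence cost = 2.17·1.08 + 0.46·4.03 = £4.1974.

£4.20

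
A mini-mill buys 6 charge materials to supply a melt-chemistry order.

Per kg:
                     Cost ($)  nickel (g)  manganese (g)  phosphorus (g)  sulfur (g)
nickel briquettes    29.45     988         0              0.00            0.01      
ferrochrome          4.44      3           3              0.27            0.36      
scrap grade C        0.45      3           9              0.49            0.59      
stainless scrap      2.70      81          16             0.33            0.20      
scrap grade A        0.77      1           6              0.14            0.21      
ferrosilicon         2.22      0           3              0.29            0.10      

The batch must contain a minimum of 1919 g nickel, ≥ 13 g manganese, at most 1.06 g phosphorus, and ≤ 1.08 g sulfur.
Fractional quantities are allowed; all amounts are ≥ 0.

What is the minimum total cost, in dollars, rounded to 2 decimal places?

$57.43

Let x1 = kg of nickel briquettes, x2 = kg of ferrochrome, x3 = kg of scrap grade C, x4 = kg of stainless scrap, x5 = kg of scrap grade A, x6 = kg of ferrosilicon.
Minimize 29.45x1 + 4.44x2 + 0.45x3 + 2.7x4 + 0.77x5 + 2.22x6 s.t.:
  988x1 + 3x2 + 3x3 + 81x4 + 1x5 ≥ 1919   (nickel)
  3x2 + 9x3 + 16x4 + 6x5 + 3x6 ≥ 13   (manganese)
  0.27x2 + 0.49x3 + 0.33x4 + 0.14x5 + 0.29x6 ≤ 1.06   (phosphorus)
  0.01x1 + 0.36x2 + 0.59x3 + 0.2x4 + 0.21x5 + 0.1x6 ≤ 1.08   (sulfur)
  x1, x2, x3, x4, x5, x6 ≥ 0.
The optimal basis is {nickel briquettes, stainless scrap}; ferrochrome, scrap grade C, scrap grade A, ferrosilicon drop out. Binding constraints: nickel and manganese.
That vertex is x1 = 1.8757, x4 = 0.8125.
Hence cost = 29.45·1.8757 + 2.7·0.8125 = $57.4331.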